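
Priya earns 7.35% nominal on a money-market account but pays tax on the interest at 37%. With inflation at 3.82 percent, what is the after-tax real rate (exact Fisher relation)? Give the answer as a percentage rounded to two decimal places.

0.78%

After-tax nominal return = 7.35% × (1 − 0.37) = 4.6305%.
1 + r = 1.046305 / 1.03820 = 1.007807
After-tax real rate = 1.007807 − 1 → 0.78%.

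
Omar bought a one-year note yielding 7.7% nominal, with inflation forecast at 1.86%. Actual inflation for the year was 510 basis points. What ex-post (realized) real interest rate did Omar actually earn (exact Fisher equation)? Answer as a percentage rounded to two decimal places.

Ex-post: (1 + 0.0770)/(1 + 0.0510) − 1 = 2.4738%
So the realized real rate is 2.47%.

2.47%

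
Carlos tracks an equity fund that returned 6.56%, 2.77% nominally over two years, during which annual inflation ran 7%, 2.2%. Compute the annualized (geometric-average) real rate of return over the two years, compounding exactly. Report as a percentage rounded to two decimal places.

Compound the nominal returns: 1.0656 × 1.0277 = 1.09511712.
Compound inflation: 1.0700 × 1.0220 = 1.09354000.
Deflate: 1.09511712 / 1.09354000 = 1.00144222.
Annualized real rate = 1.00144222^(1/2) − 1 = 0.0721% → 0.07%.

0.07%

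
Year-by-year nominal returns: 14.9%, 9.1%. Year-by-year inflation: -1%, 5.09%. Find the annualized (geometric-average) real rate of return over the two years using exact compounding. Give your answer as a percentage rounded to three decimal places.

Compound the nominal returns: 1.1490 × 1.0910 = 1.25355900.
Compound inflation: 0.9900 × 1.0509 = 1.04039100.
Deflate: 1.25355900 / 1.04039100 = 1.20489220.
Annualized real rate = 1.20489220^(1/2) − 1 = 9.7676% → 9.768%.

9.768%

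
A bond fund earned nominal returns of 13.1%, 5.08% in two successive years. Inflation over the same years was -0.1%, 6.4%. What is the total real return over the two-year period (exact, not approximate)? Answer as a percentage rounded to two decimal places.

11.81%

Nominal growth factor = 1.1310 × 1.0508 = 1.188455
Price-level growth factor = 0.9990 × 1.0640 = 1.062936
Real growth factor = 1.188455 / 1.062936 = 1.118087
Total real return = 1.118087 − 1 → 11.81%.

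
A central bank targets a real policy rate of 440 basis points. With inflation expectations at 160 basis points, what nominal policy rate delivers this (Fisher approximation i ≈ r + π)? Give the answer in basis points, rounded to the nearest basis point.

i ≈ r + π = 4.4% + 1.6% = 600 basis points.

600 basis points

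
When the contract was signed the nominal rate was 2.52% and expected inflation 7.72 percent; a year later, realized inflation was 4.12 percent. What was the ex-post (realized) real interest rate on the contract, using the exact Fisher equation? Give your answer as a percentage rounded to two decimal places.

-1.54%

Ex-post: (1 + 0.0252)/(1 + 0.0412) − 1 = -1.5367%
So the realized real rate is -1.54%.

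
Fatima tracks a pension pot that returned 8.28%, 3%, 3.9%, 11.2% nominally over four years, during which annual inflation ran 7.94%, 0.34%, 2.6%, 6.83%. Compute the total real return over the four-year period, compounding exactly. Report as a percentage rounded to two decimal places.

8.54%

Compound the nominal returns: 1.0828 × 1.0300 × 1.0390 × 1.1120 = 1.288563.
Compound inflation: 1.0794 × 1.0034 × 1.0260 × 1.0683 = 1.187127.
Deflate: 1.288563 / 1.187127 = 1.085447.
Total real return = 1.085447 − 1 → 8.54%.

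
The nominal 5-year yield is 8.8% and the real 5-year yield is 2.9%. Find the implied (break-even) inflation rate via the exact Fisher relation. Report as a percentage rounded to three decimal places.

5.734%

(1 + π) = (1 + i)/(1 + r) = 1.08800 / 1.02900 = 1.057337
Break-even inflation = 1.057337 − 1 → 5.734%.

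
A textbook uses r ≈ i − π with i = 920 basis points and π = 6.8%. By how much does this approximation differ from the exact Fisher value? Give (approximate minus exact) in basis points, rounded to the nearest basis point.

15 basis points

Approximate: r ≈ 9.200% − 6.800% = 2.4000%
Exact: (1 + 0.0920)/(1 + 0.0680) − 1 = 2.2472%
Error = 2.4000% − 2.2472% = 0.1528% → 15 basis points.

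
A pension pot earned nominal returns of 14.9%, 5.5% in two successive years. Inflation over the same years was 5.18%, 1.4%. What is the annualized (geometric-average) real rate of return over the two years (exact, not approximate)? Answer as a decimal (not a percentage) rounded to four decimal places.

Nominal growth factor = 1.1490 × 1.0550 = 1.21219500
Price-level growth factor = 1.0518 × 1.0140 = 1.06652520
Real growth factor = 1.21219500 / 1.06652520 = 1.13658355
Annualized real rate = 1.13658355^(1/2) − 1 = 6.6107% → 0.0661.

0.0661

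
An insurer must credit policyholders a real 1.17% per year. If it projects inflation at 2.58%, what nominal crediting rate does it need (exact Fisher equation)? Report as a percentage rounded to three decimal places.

3.780%

(1 + i) = (1 + r)(1 + π) = 1.01170 × 1.02580 = 1.03780186
i = 1.03780186 − 1, so the required nominal rate is 3.780%.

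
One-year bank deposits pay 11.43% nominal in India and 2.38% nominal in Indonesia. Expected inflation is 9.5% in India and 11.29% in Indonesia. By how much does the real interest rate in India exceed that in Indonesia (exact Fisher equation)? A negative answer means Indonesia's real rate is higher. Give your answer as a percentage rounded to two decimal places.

9.77%

India: (1 + 0.1143)/(1 + 0.0950) − 1 = 1.7626%
Indonesia: (1 + 0.0238)/(1 + 0.1129) − 1 = -8.0061%
Differential = 1.7626% − (-8.0061%) = 9.7687% → 9.77%.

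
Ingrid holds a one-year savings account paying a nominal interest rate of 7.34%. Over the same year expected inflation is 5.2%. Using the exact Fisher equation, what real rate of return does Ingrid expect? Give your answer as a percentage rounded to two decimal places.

1 + r = 1.07340 / 1.05200 = 1.020342
r = 1.020342 − 1 = 2.0342%, i.e. 2.03%.

2.03%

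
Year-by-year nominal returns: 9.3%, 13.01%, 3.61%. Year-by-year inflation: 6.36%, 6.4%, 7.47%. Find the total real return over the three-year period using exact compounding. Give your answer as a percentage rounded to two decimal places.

Nominal growth factor = 1.0930 × 1.1301 × 1.0361 = 1.279790
Price-level growth factor = 1.0636 × 1.0640 × 1.0747 = 1.216206
Real growth factor = 1.279790 / 1.216206 = 1.052280
Total real return = 1.052280 − 1 → 5.23%.

5.23%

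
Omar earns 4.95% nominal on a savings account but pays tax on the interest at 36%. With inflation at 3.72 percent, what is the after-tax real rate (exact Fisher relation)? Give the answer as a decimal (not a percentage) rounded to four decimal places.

-0.0053

After-tax nominal return = 4.95% × (1 − 0.36) = 3.1680%.
1 + r = 1.03168 / 1.03720 = 0.994678
After-tax real rate = 0.994678 − 1 → -0.0053.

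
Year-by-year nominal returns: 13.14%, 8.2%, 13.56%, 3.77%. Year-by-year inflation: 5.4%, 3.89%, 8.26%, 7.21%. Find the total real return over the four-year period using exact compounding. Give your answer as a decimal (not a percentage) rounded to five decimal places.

Compound the nominal returns: 1.1314 × 1.0820 × 1.1356 × 1.0377 = 1.442582.
Compound inflation: 1.0540 × 1.0389 × 1.0826 × 1.0721 = 1.270918.
Deflate: 1.442582 / 1.270918 = 1.135071.
Total real return = 1.135071 − 1 → 0.13507.

0.13507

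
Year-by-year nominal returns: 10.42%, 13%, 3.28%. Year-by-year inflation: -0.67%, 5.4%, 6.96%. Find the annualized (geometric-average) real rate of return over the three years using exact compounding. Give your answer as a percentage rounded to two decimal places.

Compound the nominal returns: 1.1042 × 1.1300 × 1.0328 = 1.28867207.
Compound inflation: 0.9933 × 1.0540 × 1.0696 = 1.11980510.
Deflate: 1.28867207 / 1.11980510 = 1.15080032.
Annualized real rate = 1.15080032^(1/3) − 1 = 4.7933% → 4.79%.

4.79%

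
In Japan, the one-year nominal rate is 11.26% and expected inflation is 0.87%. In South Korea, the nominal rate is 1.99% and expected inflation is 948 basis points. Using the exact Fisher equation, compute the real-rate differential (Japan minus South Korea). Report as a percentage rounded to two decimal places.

17.14%

Japan: (1 + 0.1126)/(1 + 0.0087) − 1 = 10.3004%
South Korea: (1 + 0.0199)/(1 + 0.0948) − 1 = -6.8414%
Differential = 10.3004% − (-6.8414%) = 17.1418% → 17.14%.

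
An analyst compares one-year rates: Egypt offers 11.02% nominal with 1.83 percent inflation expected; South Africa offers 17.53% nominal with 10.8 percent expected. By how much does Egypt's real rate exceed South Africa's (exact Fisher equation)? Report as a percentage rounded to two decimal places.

Egypt: (1 + 0.1102)/(1 + 0.0183) − 1 = 9.0248%
South Africa: (1 + 0.1753)/(1 + 0.1080) − 1 = 6.0740%
Differential = 9.0248% − 6.0740% = 2.9508% → 2.95%.

2.95%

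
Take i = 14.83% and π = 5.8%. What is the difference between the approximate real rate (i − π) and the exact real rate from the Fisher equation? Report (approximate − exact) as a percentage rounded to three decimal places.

0.495%

Approximate: r ≈ 14.830% − 5.800% = 9.0300%
Exact: (1 + 0.1483)/(1 + 0.0580) − 1 = 8.5350%
Error = 9.0300% − 8.5350% = 0.4950% → 0.495%.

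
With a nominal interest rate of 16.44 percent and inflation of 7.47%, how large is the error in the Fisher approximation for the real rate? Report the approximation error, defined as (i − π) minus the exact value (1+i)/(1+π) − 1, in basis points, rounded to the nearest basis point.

62 basis points

Approximate: r ≈ 16.440% − 7.470% = 8.9700%
Exact: (1 + 0.1644)/(1 + 0.0747) − 1 = 8.3465%
Error = 8.9700% − 8.3465% = 0.6235% → 62 basis points.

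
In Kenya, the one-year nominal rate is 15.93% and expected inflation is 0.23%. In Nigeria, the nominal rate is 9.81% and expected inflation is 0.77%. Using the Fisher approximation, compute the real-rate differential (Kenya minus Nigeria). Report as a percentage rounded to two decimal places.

Kenya: 15.93% − 0.23% = 15.700%
Nigeria: 9.81% − 0.77% = 9.040%
Differential = 6.660% → 6.66%.

6.66%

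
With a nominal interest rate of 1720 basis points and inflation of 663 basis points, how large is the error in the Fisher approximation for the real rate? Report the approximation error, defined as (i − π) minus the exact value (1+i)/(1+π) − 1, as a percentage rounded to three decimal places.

0.657%

Approximate: r ≈ 17.200% − 6.630% = 10.5700%
Exact: (1 + 0.1720)/(1 + 0.0663) − 1 = 9.9128%
Error = 10.5700% − 9.9128% = 0.6572% → 0.657%.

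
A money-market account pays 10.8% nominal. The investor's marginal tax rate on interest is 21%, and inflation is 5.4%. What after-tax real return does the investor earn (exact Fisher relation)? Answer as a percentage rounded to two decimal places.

After-tax nominal return = 10.8% × (1 − 0.21) = 8.5320%.
1 + r = 1.08532 / 1.05400 = 1.029715
After-tax real rate = 1.029715 − 1 → 2.97%.

2.97%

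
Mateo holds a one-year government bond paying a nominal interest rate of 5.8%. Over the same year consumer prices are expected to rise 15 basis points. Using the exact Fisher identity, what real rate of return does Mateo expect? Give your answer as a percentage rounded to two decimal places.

1 + r = 1.05800 / 1.00150 = 1.056415
r = 1.056415 − 1 = 5.6415%, i.e. 5.64%.

5.64%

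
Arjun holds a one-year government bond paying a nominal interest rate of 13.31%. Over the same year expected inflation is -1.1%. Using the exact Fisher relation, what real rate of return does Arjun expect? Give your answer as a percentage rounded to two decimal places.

14.57%

1 + r = 1.13310 / 0.98900 = 1.145703
r = 1.145703 − 1 = 14.5703%, i.e. 14.57%.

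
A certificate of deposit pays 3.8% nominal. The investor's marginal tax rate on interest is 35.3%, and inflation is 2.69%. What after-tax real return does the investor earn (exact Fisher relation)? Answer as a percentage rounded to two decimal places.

After-tax nominal return = 3.8% × (1 − 0.353) = 2.4586%.
1 + r = 1.024586 / 1.02690 = 0.997747
After-tax real rate = 0.997747 − 1 → -0.23%.

-0.23%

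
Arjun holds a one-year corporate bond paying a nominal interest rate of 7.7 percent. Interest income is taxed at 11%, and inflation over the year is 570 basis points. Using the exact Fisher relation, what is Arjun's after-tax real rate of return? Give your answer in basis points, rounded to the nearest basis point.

109 basis points

After-tax nominal return = 7.7% × (1 − 0.11) = 6.8530%.
1 + r = 1.06853 / 1.05700 = 1.010908
After-tax real rate = 1.010908 − 1 → 109 basis points.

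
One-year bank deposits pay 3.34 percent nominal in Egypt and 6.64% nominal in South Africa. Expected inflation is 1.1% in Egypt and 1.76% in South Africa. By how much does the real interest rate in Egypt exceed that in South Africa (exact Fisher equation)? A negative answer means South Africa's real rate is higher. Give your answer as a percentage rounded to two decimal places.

-2.58%

Egypt: (1 + 0.0334)/(1 + 0.0110) − 1 = 2.2156%
South Africa: (1 + 0.0664)/(1 + 0.0176) − 1 = 4.7956%
Differential = 2.2156% − 4.7956% = -2.5800% → -2.58%.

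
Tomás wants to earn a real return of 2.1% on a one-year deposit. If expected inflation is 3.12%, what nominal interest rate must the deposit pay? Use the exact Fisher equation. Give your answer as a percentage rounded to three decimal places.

(1 + i) = (1 + r)(1 + π) = 1.02100 × 1.03120 = 1.0528552
i = 1.0528552 − 1, so the required nominal rate is 5.286%.

5.286%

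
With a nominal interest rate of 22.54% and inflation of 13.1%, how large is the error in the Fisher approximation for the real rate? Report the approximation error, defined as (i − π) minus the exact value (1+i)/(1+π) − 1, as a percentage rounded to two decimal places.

Approximate: r ≈ 22.540% − 13.100% = 9.4400%
Exact: (1 + 0.2254)/(1 + 0.1310) − 1 = 8.3466%
Error = 9.4400% − 8.3466% = 1.0934% → 1.09%.

1.09%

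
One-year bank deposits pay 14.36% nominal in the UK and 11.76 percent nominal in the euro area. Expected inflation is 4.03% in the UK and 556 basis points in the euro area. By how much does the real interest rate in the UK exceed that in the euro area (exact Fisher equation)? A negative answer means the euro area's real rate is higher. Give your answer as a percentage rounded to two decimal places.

4.06%

The UK: (1 + 0.1436)/(1 + 0.0403) − 1 = 9.9298%
The euro area: (1 + 0.1176)/(1 + 0.0556) − 1 = 5.8734%
Differential = 9.9298% − 5.8734% = 4.0564% → 4.06%.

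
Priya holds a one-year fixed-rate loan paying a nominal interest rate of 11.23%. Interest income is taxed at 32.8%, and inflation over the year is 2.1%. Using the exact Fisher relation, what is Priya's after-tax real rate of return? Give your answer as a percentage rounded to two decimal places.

After-tax nominal return = 11.23% × (1 − 0.328) = 7.54656%.
1 + r = 1.0754656 / 1.02100 = 1.053345
After-tax real rate = 1.053345 − 1 → 5.33%.

5.33%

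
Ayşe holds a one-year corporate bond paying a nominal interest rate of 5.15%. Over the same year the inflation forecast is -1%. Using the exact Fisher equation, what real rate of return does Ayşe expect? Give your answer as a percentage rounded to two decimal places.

6.21%

1 + r = 1.05150 / 0.99000 = 1.062121
r = 1.062121 − 1 = 6.2121%, i.e. 6.21%.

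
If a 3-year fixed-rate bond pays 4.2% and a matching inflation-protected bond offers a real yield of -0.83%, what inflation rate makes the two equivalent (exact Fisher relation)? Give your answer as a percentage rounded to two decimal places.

5.07%

(1 + π) = (1 + i)/(1 + r) = 1.04200 / 0.99170 = 1.050721
Break-even inflation = 1.050721 − 1 → 5.07%.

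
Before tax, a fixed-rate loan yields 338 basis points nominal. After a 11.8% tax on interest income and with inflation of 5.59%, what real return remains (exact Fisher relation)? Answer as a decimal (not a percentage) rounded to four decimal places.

-0.0247

After-tax nominal return = 3.38% × (1 − 0.118) = 2.98116%.
1 + r = 1.0298116 / 1.05590 = 0.975293
After-tax real rate = 0.975293 − 1 → -0.0247.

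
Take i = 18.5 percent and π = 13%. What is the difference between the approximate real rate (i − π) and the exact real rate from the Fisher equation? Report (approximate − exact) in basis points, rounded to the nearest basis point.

63 basis points

Approximate: r ≈ 18.500% − 13.000% = 5.5000%
Exact: (1 + 0.1850)/(1 + 0.1300) − 1 = 4.8673%
Error = 5.5000% − 4.8673% = 0.6327% → 63 basis points.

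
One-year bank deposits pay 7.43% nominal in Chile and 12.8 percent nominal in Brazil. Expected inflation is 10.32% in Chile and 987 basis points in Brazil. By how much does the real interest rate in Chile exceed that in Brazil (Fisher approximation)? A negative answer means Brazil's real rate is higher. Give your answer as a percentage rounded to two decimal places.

-5.82%

Chile: 7.43% − 10.32% = -2.890%
Brazil: 12.8% − 9.87% = 2.930%
Differential = -5.820% → -5.82%.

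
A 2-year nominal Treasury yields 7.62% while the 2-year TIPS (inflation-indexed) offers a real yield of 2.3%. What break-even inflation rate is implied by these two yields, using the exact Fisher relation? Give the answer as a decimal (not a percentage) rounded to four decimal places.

0.0520

(1 + π) = (1 + i)/(1 + r) = 1.07620 / 1.02300 = 1.052004
Break-even inflation = 1.052004 − 1 → 0.0520.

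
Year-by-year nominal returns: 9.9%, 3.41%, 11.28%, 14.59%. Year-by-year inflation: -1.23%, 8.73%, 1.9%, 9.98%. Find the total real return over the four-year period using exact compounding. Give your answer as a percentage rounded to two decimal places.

20.41%

Compound the nominal returns: 1.0990 × 1.0341 × 1.1128 × 1.1459 = 1.449186.
Compound inflation: 0.9877 × 1.0873 × 1.0190 × 1.0998 = 1.203545.
Deflate: 1.449186 / 1.203545 = 1.204098.
Total real return = 1.204098 − 1 → 20.41%.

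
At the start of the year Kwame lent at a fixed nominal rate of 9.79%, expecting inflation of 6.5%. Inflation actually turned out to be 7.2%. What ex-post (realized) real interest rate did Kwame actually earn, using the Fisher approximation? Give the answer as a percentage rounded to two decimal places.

Ex-post: 9.79% − 7.2% = 2.590%
So the realized real rate is 2.59%.

2.59%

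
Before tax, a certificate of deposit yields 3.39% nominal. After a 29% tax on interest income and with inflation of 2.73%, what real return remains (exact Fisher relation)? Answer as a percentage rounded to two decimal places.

-0.31%

After-tax nominal return = 3.39% × (1 − 0.29) = 2.4069%.
1 + r = 1.024069 / 1.02730 = 0.996855
After-tax real rate = 0.996855 − 1 → -0.31%.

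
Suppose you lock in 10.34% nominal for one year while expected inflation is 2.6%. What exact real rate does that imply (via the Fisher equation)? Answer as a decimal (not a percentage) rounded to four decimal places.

1 + r = 1.10340 / 1.02600 = 1.075439
r = 1.075439 − 1 = 7.5439%, i.e. 0.0754.

0.0754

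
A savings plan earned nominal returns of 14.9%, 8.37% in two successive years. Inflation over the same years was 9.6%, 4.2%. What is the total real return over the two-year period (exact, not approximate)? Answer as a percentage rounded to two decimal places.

9.03%

Nominal growth factor = 1.1490 × 1.0837 = 1.245171
Price-level growth factor = 1.0960 × 1.0420 = 1.142032
Real growth factor = 1.245171 / 1.142032 = 1.090312
Total real return = 1.090312 − 1 → 9.03%.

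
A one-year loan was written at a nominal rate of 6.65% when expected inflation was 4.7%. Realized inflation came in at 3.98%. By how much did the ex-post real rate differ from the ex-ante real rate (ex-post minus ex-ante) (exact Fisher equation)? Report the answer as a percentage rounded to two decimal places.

0.71%

Ex-ante: (1 + 0.0665)/(1 + 0.0470) − 1 = 1.8625%
Ex-post: (1 + 0.0665)/(1 + 0.0398) − 1 = 2.5678%
Difference (ex-post − ex-ante) = 0.7053% → 0.71%.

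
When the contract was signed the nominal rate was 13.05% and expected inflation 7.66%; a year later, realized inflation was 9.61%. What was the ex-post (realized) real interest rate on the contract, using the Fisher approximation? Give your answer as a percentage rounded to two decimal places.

Ex-post: 13.05% − 9.61% = 3.440%
So the realized real rate is 3.44%.

3.44%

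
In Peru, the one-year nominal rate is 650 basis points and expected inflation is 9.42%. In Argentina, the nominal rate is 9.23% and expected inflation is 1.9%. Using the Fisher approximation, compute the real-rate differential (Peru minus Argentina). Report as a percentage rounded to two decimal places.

Peru: 6.5% − 9.42% = -2.920%
Argentina: 9.23% − 1.9% = 7.330%
Differential = -10.250% → -10.25%.

-10.25%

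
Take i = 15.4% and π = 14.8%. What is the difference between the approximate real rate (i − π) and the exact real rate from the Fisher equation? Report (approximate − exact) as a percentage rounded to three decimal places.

0.077%

Approximate: r ≈ 15.400% − 14.800% = 0.6000%
Exact: (1 + 0.1540)/(1 + 0.1480) − 1 = 0.5226%
Error = 0.6000% − 0.5226% = 0.0774% → 0.077%.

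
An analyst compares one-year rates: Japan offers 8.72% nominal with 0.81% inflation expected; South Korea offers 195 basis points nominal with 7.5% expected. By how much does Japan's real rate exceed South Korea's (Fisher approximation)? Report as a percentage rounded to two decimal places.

13.46%

Japan: 8.72% − 0.81% = 7.910%
South Korea: 1.95% − 7.5% = -5.550%
Differential = 13.460% → 13.46%.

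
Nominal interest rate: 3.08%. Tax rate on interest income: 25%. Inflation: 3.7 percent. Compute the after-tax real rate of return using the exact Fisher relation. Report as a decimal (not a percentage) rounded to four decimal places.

-0.0134

After-tax nominal return = 3.08% × (1 − 0.25) = 2.3100%.
1 + r = 1.02310 / 1.03700 = 0.986596
After-tax real rate = 0.986596 − 1 → -0.0134.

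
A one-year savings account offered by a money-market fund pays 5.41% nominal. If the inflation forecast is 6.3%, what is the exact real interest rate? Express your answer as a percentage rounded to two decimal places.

By the Fisher relation, 1 + r = (1 + i)/(1 + π).
1 + r = 1.05410 / 1.06300 = 0.991627
r = 0.991627 − 1 = -0.8373%, i.e. -0.84%.

-0.84%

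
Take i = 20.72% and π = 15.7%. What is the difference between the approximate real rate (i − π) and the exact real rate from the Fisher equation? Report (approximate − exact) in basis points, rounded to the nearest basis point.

68 basis points

Approximate: r ≈ 20.720% − 15.700% = 5.0200%
Exact: (1 + 0.2072)/(1 + 0.1570) − 1 = 4.3388%
Error = 5.0200% − 4.3388% = 0.6812% → 68 basis points.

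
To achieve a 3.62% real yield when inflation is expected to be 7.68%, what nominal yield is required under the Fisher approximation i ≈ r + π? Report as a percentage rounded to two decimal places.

11.30%

i ≈ r + π = 3.62% + 7.68% = 11.30%.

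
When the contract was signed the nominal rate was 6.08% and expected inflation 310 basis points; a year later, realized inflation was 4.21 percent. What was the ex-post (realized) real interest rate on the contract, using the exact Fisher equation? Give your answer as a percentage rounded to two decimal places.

1.79%

Ex-post: (1 + 0.0608)/(1 + 0.0421) − 1 = 1.7945%
So the realized real rate is 1.79%.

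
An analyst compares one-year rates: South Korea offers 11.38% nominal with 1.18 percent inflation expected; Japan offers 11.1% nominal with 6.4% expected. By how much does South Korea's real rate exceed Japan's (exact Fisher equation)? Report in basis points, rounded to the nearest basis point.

South Korea: (1 + 0.1138)/(1 + 0.0118) − 1 = 10.0810%
Japan: (1 + 0.1110)/(1 + 0.0640) − 1 = 4.4173%
Differential = 10.0810% − 4.4173% = 5.6638% → 566 basis points.

566 basis points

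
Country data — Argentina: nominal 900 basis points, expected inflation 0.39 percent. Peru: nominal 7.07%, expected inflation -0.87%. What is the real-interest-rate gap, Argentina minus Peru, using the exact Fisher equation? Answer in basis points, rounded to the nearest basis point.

57 basis points

Argentina: (1 + 0.0900)/(1 + 0.0039) − 1 = 8.5766%
Peru: (1 + 0.0707)/(1 − 0.0087) − 1 = 8.0097%
Differential = 8.5766% − 8.0097% = 0.5669% → 57 basis points.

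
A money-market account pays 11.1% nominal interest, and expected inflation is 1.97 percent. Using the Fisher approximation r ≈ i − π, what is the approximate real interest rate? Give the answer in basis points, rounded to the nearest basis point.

913 basis points

r ≈ i − π = 11.1% − 1.97% = 913 basis points.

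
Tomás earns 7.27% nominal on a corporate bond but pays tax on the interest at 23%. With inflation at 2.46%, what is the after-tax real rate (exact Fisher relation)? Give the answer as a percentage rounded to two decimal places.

After-tax nominal return = 7.27% × (1 − 0.23) = 5.5979%.
1 + r = 1.055979 / 1.02460 = 1.030626
After-tax real rate = 1.030626 − 1 → 3.06%.

3.06%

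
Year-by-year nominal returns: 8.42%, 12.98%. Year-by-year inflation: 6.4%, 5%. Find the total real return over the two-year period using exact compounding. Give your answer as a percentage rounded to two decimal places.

9.64%

Compound the nominal returns: 1.0842 × 1.1298 = 1.224929.
Compound inflation: 1.0640 × 1.0500 = 1.117200.
Deflate: 1.224929 / 1.117200 = 1.096428.
Total real return = 1.096428 − 1 → 9.64%.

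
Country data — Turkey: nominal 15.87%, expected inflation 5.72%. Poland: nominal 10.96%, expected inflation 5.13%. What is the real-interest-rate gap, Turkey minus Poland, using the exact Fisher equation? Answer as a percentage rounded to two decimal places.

4.06%

Turkey: (1 + 0.1587)/(1 + 0.0572) − 1 = 9.6008%
Poland: (1 + 0.1096)/(1 + 0.0513) − 1 = 5.5455%
Differential = 9.6008% − 5.5455% = 4.0553% → 4.06%.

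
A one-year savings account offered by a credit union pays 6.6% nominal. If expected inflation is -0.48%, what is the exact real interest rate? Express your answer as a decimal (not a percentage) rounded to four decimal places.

0.0711

By the Fisher identity, 1 + r = (1 + i)/(1 + π).
1 + r = 1.06600 / 0.99520 = 1.071141
r = 1.071141 − 1 = 7.1141%, i.e. 0.0711.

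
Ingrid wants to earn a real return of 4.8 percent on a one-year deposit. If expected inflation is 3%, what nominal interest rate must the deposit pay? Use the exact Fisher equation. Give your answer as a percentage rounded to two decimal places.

7.94%

(1 + i) = (1 + r)(1 + π) = 1.04800 × 1.03000 = 1.07944
i = 1.07944 − 1, so the required nominal rate is 7.94%.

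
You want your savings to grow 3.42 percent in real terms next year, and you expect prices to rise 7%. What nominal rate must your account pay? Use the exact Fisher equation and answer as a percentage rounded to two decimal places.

(1 + i) = (1 + r)(1 + π) = 1.03420 × 1.07000 = 1.106594
i = 1.106594 − 1, so the required nominal rate is 10.66%.

10.66%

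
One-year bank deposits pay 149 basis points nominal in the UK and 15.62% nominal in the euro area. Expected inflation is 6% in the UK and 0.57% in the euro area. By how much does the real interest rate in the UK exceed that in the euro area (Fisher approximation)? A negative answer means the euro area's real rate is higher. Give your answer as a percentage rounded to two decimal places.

-19.56%

The UK: 1.49% − 6% = -4.510%
The euro area: 15.62% − 0.57% = 15.050%
Differential = -19.560% → -19.56%.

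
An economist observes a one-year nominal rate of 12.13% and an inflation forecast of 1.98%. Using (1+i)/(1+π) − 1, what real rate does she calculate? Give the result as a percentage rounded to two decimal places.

By the Fisher identity, 1 + r = (1 + i)/(1 + π).
1 + r = 1.12130 / 1.01980 = 1.099529
r = 1.099529 − 1 = 9.9529%, i.e. 9.95%.

9.95%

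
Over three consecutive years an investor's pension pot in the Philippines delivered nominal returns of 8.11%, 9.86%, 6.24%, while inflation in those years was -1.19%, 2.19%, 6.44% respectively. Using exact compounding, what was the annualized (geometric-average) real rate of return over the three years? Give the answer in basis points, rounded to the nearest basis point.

549 basis points

Compound the nominal returns: 1.0811 × 1.0986 × 1.0624 = 1.26180872.
Compound inflation: 0.9881 × 1.0219 × 1.0644 = 1.07476661.
Deflate: 1.26180872 / 1.07476661 = 1.17403045.
Annualized real rate = 1.17403045^(1/3) − 1 = 5.4937% → 549 basis points.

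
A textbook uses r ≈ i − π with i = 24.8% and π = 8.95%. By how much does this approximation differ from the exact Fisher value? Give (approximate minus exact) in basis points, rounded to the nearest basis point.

130 basis points

Approximate: r ≈ 24.800% − 8.950% = 15.8500%
Exact: (1 + 0.2480)/(1 + 0.0895) − 1 = 14.5480%
Error = 15.8500% − 14.5480% = 1.3020% → 130 basis points.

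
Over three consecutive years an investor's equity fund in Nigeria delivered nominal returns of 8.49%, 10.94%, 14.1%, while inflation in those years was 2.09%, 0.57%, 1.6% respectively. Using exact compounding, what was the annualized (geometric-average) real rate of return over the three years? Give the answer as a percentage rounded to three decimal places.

Nominal growth factor = 1.0849 × 1.1094 × 1.1410 = 1.37329398
Price-level growth factor = 1.0209 × 1.0057 × 1.0160 = 1.04314664
Real growth factor = 1.37329398 / 1.04314664 = 1.31649178
Annualized real rate = 1.31649178^(1/3) − 1 = 9.5989% → 9.599%.

9.599%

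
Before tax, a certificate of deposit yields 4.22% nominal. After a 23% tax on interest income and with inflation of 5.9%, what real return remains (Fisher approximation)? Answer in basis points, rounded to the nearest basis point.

After-tax nominal return = 4.22% × (1 − 0.23) = 3.2494%.
r ≈ 3.2494% − 5.9% → -265 basis points.

-265 basis points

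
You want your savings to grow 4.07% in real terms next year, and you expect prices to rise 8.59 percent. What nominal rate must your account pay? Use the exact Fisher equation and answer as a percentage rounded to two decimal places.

(1 + i) = (1 + r)(1 + π) = 1.04070 × 1.08590 = 1.13009613
i = 1.13009613 − 1, so the required nominal rate is 13.01%.

13.01%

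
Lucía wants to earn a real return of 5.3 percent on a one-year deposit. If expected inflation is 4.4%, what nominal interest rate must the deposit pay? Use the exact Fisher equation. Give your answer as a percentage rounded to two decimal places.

9.93%

(1 + i) = (1 + r)(1 + π) = 1.05300 × 1.04400 = 1.099332
i = 1.099332 − 1, so the required nominal rate is 9.93%.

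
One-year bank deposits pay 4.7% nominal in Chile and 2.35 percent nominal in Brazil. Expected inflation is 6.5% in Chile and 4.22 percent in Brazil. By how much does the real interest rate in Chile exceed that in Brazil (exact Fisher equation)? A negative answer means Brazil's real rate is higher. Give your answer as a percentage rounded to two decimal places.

0.10%

Chile: (1 + 0.0470)/(1 + 0.0650) − 1 = -1.6901%
Brazil: (1 + 0.0235)/(1 + 0.0422) − 1 = -1.7943%
Differential = -1.6901% − (-1.7943%) = 0.1041% → 0.10%.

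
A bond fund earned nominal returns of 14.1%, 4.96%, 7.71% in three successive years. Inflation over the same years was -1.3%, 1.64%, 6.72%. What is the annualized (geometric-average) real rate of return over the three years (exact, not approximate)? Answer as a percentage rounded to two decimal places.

Nominal growth factor = 1.1410 × 1.0496 × 1.0771 = 1.28992807
Price-level growth factor = 0.9870 × 1.0164 × 1.0672 = 1.07060095
Real growth factor = 1.28992807 / 1.07060095 = 1.20486355
Annualized real rate = 1.20486355^(1/3) − 1 = 6.4092% → 6.41%.

6.41%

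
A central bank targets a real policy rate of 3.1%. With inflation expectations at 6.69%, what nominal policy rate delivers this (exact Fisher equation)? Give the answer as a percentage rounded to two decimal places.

10.00%

(1 + i) = (1 + r)(1 + π) = 1.03100 × 1.06690 = 1.0999739
i = 1.0999739 − 1, so the required nominal rate is 10.00%.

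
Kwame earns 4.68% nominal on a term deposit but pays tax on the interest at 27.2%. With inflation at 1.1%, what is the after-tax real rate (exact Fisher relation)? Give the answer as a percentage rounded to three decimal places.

After-tax nominal return = 4.68% × (1 − 0.272) = 3.40704%.
1 + r = 1.0340704 / 1.01100 = 1.022819
After-tax real rate = 1.022819 − 1 → 2.282%.

2.282%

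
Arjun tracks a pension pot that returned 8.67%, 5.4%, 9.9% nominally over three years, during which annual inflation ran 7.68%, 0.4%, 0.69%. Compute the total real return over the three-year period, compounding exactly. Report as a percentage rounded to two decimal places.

Nominal growth factor = 1.0867 × 1.0540 × 1.0990 = 1.258775
Price-level growth factor = 1.0768 × 1.0040 × 1.0069 = 1.088567
Real growth factor = 1.258775 / 1.088567 = 1.156359
Total real return = 1.156359 − 1 → 15.64%.

15.64%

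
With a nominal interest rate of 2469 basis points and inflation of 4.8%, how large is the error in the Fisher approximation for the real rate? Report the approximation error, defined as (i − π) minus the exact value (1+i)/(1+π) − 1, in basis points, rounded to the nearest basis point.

Approximate: r ≈ 24.690% − 4.800% = 19.8900%
Exact: (1 + 0.2469)/(1 + 0.0480) − 1 = 18.9790%
Error = 19.8900% − 18.9790% = 0.9110% → 91 basis points.

91 basis points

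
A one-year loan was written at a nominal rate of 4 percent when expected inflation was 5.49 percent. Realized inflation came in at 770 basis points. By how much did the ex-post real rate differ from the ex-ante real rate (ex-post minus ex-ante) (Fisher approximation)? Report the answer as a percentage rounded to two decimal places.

-2.21%

Ex-ante: 4% − 5.49% = -1.490%
Ex-post: 4% − 7.7% = -3.700%
Difference (ex-post − ex-ante) = -2.2100% → -2.21%.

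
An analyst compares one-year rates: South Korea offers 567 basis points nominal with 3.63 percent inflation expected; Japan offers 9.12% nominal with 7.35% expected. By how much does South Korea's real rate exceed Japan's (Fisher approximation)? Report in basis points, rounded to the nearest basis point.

South Korea: 5.67% − 3.63% = 2.040%
Japan: 9.12% − 7.35% = 1.770%
Differential = 0.270% → 27 basis points.

27 basis points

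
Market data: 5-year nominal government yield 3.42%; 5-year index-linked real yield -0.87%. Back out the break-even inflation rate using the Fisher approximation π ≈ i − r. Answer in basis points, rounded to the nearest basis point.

π ≈ i − r = 3.42% − (-0.87%) → 429 basis points.

429 basis points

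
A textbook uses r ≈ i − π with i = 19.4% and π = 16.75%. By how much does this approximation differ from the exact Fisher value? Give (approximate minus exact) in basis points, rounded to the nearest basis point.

38 basis points

Approximate: r ≈ 19.400% − 16.750% = 2.6500%
Exact: (1 + 0.1940)/(1 + 0.1675) − 1 = 2.2698%
Error = 2.6500% − 2.2698% = 0.3802% → 38 basis points.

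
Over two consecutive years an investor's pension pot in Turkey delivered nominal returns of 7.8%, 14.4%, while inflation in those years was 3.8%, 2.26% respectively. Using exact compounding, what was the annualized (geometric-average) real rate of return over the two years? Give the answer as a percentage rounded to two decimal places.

7.79%

Compound the nominal returns: 1.0780 × 1.1440 = 1.23323200.
Compound inflation: 1.0380 × 1.0226 = 1.06145880.
Deflate: 1.23323200 / 1.06145880 = 1.16182748.
Annualized real rate = 1.16182748^(1/2) − 1 = 7.7881% → 7.79%.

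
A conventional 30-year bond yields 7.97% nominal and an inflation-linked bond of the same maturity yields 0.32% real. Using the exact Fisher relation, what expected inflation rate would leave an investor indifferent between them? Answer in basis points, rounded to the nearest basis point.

(1 + π) = (1 + i)/(1 + r) = 1.07970 / 1.00320 = 1.076256
Break-even inflation = 1.076256 − 1 → 763 basis points.

763 basis points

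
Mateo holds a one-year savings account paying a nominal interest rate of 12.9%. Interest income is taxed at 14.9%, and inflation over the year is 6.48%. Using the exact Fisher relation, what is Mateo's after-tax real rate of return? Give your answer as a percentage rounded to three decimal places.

4.224%

After-tax nominal return = 12.9% × (1 − 0.149) = 10.9779%.
1 + r = 1.109779 / 1.06480 = 1.042242
After-tax real rate = 1.042242 − 1 → 4.224%.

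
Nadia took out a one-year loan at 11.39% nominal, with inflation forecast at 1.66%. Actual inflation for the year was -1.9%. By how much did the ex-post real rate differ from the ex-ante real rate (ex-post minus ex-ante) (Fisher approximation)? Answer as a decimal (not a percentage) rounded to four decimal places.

0.0356

Ex-ante: 11.39% − 1.66% = 9.730%
Ex-post: 11.39% − (-1.9%) = 13.290%
Difference (ex-post − ex-ante) = 3.5600% → 0.0356.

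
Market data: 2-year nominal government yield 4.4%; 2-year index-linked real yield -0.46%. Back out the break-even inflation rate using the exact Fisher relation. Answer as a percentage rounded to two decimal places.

4.88%

(1 + π) = (1 + i)/(1 + r) = 1.04400 / 0.99540 = 1.048825
Break-even inflation = 1.048825 − 1 → 4.88%.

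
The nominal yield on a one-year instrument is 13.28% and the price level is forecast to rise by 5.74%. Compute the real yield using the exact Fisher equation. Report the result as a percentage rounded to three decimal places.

7.131%

1 + r = 1.13280 / 1.05740 = 1.071307
r = 1.071307 − 1 = 7.1307%, i.e. 7.131%.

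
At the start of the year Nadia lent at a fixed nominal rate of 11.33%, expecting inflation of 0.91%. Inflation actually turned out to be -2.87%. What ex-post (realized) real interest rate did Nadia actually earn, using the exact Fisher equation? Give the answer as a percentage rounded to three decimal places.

Ex-post: (1 + 0.1133)/(1 − 0.0287) − 1 = 14.6196%
So the realized real rate is 14.620%.

14.620%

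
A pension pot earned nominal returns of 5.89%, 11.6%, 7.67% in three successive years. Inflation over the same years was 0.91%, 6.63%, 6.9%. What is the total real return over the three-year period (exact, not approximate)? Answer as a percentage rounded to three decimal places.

Nominal growth factor = 1.0589 × 1.1160 × 1.0767 = 1.272371
Price-level growth factor = 1.0091 × 1.0663 × 1.0690 = 1.150248
Real growth factor = 1.272371 / 1.150248 = 1.106172
Total real return = 1.106172 − 1 → 10.617%.

10.617%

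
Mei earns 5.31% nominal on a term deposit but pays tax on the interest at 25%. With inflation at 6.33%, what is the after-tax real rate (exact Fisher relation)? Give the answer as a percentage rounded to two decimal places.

-2.21%

After-tax nominal return = 5.31% × (1 − 0.25) = 3.9825%.
1 + r = 1.039825 / 1.06330 = 0.977923
After-tax real rate = 0.977923 − 1 → -2.21%.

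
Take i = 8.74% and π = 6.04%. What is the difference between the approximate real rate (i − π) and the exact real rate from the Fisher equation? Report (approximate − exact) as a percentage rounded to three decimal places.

0.154%

Approximate: r ≈ 8.740% − 6.040% = 2.7000%
Exact: (1 + 0.0874)/(1 + 0.0604) − 1 = 2.5462%
Error = 2.7000% − 2.5462% = 0.1538% → 0.154%.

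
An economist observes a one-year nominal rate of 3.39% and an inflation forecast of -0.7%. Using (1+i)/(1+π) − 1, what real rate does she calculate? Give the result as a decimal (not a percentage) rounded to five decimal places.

0.04119

1 + r = 1.03390 / 0.99300 = 1.041188
r = 1.041188 − 1 = 4.1188%, i.e. 0.04119.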